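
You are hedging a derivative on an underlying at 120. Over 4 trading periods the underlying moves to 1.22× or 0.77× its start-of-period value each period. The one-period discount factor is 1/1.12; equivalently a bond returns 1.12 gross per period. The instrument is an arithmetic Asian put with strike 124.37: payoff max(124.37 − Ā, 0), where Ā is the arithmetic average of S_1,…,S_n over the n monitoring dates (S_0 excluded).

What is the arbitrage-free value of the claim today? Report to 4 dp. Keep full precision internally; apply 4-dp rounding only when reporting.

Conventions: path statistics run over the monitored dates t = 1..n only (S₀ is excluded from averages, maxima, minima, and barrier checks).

Risk-neutral up-probability p* = (R−d)/(u−d) = (1.12−0.77)/(1.22−0.77) = 0.7778; the claim prices as the p*-weighted sum of path payoffs discounted by R^4.
Enumerate all 2^4 = 16 price paths (U = up ×1.22, D = down ×0.77); each path with k up-moves has probability p*^k·(1−p*)^(4−k).
DDDD: Ā=65.1289, payoff=59.2411, prob=0.002439
UDDD: Ā=103.1912, payoff=21.1788, prob=0.008535
DUDD: Ā=89.6912, payoff=34.6788, prob=0.008535
UUDD: Ā=142.1082, payoff=0.0000, prob=0.029873
DDUD: Ā=79.2962, payoff=45.0738, prob=0.008535
UDUD: Ā=125.6382, payoff=0.0000, prob=0.029873
DUUD: Ā=112.1382, payoff=12.2318, prob=0.029873
UUUD: Ā=177.6735, payoff=0.0000, prob=0.104557
DDDU: Ā=71.2921, payoff=53.0779, prob=0.008535
UDDU: Ā=112.9563, payoff=11.4137, prob=0.029873
DUDU: Ā=99.4563, payoff=24.9137, prob=0.029873
UUDU: Ā=157.5801, payoff=0.0000, prob=0.104557
DDUU: Ā=89.0613, payoff=35.3087, prob=0.029873
UDUU: Ā=141.1101, payoff=0.0000, prob=0.104557
DUUU: Ā=127.6101, payoff=0.0000, prob=0.104557
UUUU: Ā=202.1875, payoff=0.0000, prob=0.365950
Price = Σ prob·payoff / R^4 = 3.964406 / 1.573519 = 2.5195

price = 2.5195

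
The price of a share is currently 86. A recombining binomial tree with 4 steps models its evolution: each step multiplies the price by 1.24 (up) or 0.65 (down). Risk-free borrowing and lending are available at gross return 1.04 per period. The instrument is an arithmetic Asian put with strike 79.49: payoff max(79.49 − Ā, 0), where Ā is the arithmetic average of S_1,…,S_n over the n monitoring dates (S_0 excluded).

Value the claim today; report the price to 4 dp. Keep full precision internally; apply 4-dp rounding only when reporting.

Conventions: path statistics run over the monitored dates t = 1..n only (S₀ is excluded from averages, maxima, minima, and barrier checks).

price = 6.6525

Under the martingale measure an up-move has probability p* = 0.6610; value the claim as the probability-weighted average of per-path payoffs, discounted 4 periods at R = 1.04.
Enumerate all 2^4 = 16 price paths (U = up ×1.24, D = down ×0.65); each path with k up-moves has probability p*^k·(1−p*)^(4−k).
DDDD: Ā=32.8011, payoff=46.6889, prob=0.013204
UDDD: Ā=62.5744, payoff=16.9156, prob=0.025748
DUDD: Ā=49.8894, payoff=29.6006, prob=0.025748
UUDD: Ā=95.1735, payoff=0.0000, prob=0.050209
DDUD: Ā=41.6441, payoff=37.8459, prob=0.025748
UDUD: Ā=79.4441, payoff=0.0459, prob=0.050209
DUUD: Ā=66.7591, payoff=12.7309, prob=0.050209
UUUD: Ā=127.3559, payoff=0.0000, prob=0.097907
DDDU: Ā=36.2847, payoff=43.2053, prob=0.025748
UDDU: Ā=69.2200, payoff=10.2700, prob=0.050209
DUDU: Ā=56.5350, payoff=22.9550, prob=0.050209
UUDU: Ā=107.8514, payoff=0.0000, prob=0.097907
DDUU: Ā=48.2898, payoff=31.2002, prob=0.050209
UDUU: Ā=92.1220, payoff=0.0000, prob=0.097907
DUUU: Ā=79.4370, payoff=0.0530, prob=0.097907
UUUU: Ā=151.5414, payoff=0.0000, prob=0.190920
Price = Σ prob·payoff / R^4 = 7.782534 / 1.169859 = 6.6525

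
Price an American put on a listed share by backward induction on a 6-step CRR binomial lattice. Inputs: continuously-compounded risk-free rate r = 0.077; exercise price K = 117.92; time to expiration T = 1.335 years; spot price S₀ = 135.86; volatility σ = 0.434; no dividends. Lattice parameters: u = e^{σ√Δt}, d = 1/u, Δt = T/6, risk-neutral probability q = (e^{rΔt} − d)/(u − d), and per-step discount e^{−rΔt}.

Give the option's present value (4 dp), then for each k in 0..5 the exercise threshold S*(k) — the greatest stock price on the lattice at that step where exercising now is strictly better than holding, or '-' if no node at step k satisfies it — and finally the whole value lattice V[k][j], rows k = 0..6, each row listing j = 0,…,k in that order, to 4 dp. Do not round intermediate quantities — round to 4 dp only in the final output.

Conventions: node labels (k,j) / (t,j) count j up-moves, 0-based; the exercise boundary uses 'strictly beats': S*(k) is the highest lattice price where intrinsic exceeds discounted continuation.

price = 13.2398
boundary = - - - 73.5138 59.9047 73.5138
tree:
13.2398
20.5359 6.1395
30.8212 10.5925 1.7377
44.4062 17.8180 3.4724 0.0000
58.0153 28.9136 6.9386 0.0000 0.0000
69.1050 44.4062 13.8650 0.0000 0.0000 0.0000
78.1417 58.0153 27.7055 0.0000 0.0000 0.0000 0.0000

params: Δt=0.22250 u=1.22718 d=0.81488 q=0.49091 e^(-rΔt)=0.98301
t_6 payoffs: 78.1417 58.0153 27.7055 0.0000 0.0000 0.0000 0.0000
t_5: node(5,0) S=48.8150 payoff=69.1050 vs cont=67.1019 → 69.1050 [stop]  node(5,1) S=73.5138 payoff=44.4062 vs cont=42.4032 → 44.4062 [stop]  node(5,2) S=110.7093 payoff=7.2107 vs cont=13.8650 → 13.8650 [wait]  node(5,3) S=166.7244 payoff=0.0000 vs cont=0.0000 → 0.0000 [wait]  node(5,4) S=251.0814 payoff=0.0000 vs cont=0.0000 → 0.0000 [wait]  node(5,5) S=378.1201 payoff=0.0000 vs cont=0.0000 → 0.0000 [wait]  ⇒ S*(5)=73.5138
t_4: node(4,0) S=59.9047 payoff=58.0153 vs cont=56.0122 → 58.0153 [stop]  node(4,1) S=90.2145 payoff=27.7055 vs cont=28.9136 → 28.9136 [wait]  node(4,2) S=135.8600 payoff=0.0000 vs cont=6.9386 → 6.9386 [wait]  node(4,3) S=204.6006 payoff=0.0000 vs cont=0.0000 → 0.0000 [wait]  node(4,4) S=308.1216 payoff=0.0000 vs cont=0.0000 → 0.0000 [wait]  ⇒ S*(4)=59.9047
t_3: node(3,0) S=73.5138 payoff=44.4062 vs cont=42.9862 → 44.4062 [stop]  node(3,1) S=110.7093 payoff=7.2107 vs cont=17.8180 → 17.8180 [wait]  node(3,2) S=166.7244 payoff=0.0000 vs cont=3.4724 → 3.4724 [wait]  node(3,3) S=251.0814 payoff=0.0000 vs cont=0.0000 → 0.0000 [wait]  ⇒ S*(3)=73.5138
t_2: node(2,0) S=90.2145 payoff=27.7055 vs cont=30.8212 → 30.8212 [wait]  node(2,1) S=135.8600 payoff=0.0000 vs cont=10.5925 → 10.5925 [wait]  node(2,2) S=204.6006 payoff=0.0000 vs cont=1.7377 → 1.7377 [wait]  ⇒ S*(2)=-
t_1: node(1,0) S=110.7093 payoff=7.2107 vs cont=20.5359 → 20.5359 [wait]  node(1,1) S=166.7244 payoff=0.0000 vs cont=6.1395 → 6.1395 [wait]  ⇒ S*(1)=-
t_0: node(0,0) S=135.8600 payoff=0.0000 vs cont=13.2398 → 13.2398 [wait]  ⇒ S*(0)=-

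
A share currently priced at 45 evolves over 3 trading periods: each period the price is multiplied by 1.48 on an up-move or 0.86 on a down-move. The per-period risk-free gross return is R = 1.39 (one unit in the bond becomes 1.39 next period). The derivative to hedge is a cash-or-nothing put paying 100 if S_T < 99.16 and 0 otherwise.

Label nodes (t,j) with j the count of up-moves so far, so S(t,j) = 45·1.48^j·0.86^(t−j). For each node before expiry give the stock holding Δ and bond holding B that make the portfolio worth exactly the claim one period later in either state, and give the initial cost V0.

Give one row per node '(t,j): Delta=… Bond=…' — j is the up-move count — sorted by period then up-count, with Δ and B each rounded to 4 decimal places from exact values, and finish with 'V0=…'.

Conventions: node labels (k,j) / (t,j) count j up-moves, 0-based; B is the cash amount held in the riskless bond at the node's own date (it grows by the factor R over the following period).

Since d<R<u, set p* = (R−d)/(u−d) = 0.8548; price each node as the discounted p*-expectation of its children.
Expiry values: V(3,0)=100.0000, V(3,1)=100.0000, V(3,2)=100.0000, V(3,3)=0.0000
  t=2,j=0: stock 33.2820 → up 49.2574 (V=100.0000), down 28.6225 (V=100.0000). Price 71.9424; hedge Δ=0.0000, bond B=71.9424.
  t=2,j=1: stock 57.2760 → up 84.7685 (V=100.0000), down 49.2574 (V=100.0000). Price 71.9424; hedge Δ=0.0000, bond B=71.9424.
  t=2,j=2: stock 98.5680 → up 145.8806 (V=0.0000), down 84.7685 (V=100.0000). Price 10.4433; hedge Δ=-1.6363, bond B=171.7336.
  t=1,j=0: stock 38.7000 → up 57.2760 (V=71.9424), down 33.2820 (V=71.9424). Price 51.7572; hedge Δ=0.0000, bond B=51.7572.
  t=1,j=1: stock 66.6000 → up 98.5680 (V=10.4433), down 57.2760 (V=71.9424). Price 13.9357; hedge Δ=-1.4894, bond B=113.1279.
  t=0,j=0: stock 45.0000 → up 66.6000 (V=13.9357), down 38.7000 (V=51.7572). Price 13.9754; hedge Δ=-1.3556, bond B=74.9779.
As a check, the time-0 holding Δ(0,0)·S0 + B(0,0) comes to 13.9754 — exactly V0.

(0,0): Delta=-1.3556 Bond=74.9779
(1,0): Delta=0.0000 Bond=51.7572
(1,1): Delta=-1.4894 Bond=113.1279
(2,0): Delta=0.0000 Bond=71.9424
(2,1): Delta=0.0000 Bond=71.9424
(2,2): Delta=-1.6363 Bond=171.7336
V0=13.9754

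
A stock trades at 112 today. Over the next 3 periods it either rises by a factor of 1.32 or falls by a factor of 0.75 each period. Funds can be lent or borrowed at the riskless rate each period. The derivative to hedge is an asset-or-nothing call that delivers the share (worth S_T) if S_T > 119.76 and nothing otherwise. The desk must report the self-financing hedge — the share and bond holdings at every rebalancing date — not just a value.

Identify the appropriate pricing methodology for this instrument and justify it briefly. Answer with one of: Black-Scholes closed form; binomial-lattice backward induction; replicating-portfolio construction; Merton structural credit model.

framework: replicating-portfolio construction

Key observation: since the answer must list Δ and B at each node of the 1.32/0.75 lattice on 112, the replicating-portfolio method — solving the two-state system at every node — is the one that applies.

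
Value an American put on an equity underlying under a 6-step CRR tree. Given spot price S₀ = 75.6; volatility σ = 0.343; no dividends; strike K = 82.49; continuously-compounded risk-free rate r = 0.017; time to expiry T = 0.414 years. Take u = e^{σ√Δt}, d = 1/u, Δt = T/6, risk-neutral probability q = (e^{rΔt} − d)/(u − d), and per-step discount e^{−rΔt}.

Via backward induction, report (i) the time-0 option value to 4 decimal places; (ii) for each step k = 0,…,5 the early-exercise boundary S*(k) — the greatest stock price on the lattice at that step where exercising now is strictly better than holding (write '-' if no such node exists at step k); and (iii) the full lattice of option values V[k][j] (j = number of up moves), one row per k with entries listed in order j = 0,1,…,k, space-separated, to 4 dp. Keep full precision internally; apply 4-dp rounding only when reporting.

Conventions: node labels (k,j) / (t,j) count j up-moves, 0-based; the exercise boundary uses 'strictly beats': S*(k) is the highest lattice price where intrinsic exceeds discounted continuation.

price = 10.8769
boundary = - - - 57.6944 63.1340 69.0864
tree:
10.8769
14.8813 6.6341
19.6180 9.8674 3.2031
24.7956 14.1456 5.3301 0.9433
29.7665 19.3560 8.6249 1.8302 0.0000
34.3091 24.7956 13.4036 3.5511 0.0000 0.0000
38.4603 29.7665 19.3560 6.8900 0.0000 0.0000 0.0000

Δt=0.06900  u=1.09428  d=0.91384  q=0.48400  discount=0.99883
step 6 (expiry): payoffs max(K−S,0) = 38.4603 29.7665 19.3560 6.8900 0.0000 0.0000 0.0000
step 5: (k=5,j=0): S=48.1809, K−S=34.3091, hold=34.2124 ⇒ V=34.3091 exercise | (k=5,j=1): S=57.6944, K−S=24.7956, hold=24.6989 ⇒ V=24.7956 exercise | (k=5,j=2): S=69.0864, K−S=13.4036, hold=13.3069 ⇒ V=13.4036 exercise | (k=5,j=3): S=82.7277, K−S=0.0000, hold=3.5511 ⇒ V=3.5511 continue | (k=5,j=4): S=99.0626, K−S=0.0000, hold=0.0000 ⇒ V=0.0000 continue | (k=5,j=5): S=118.6229, K−S=0.0000, hold=0.0000 ⇒ V=0.0000 continue  boundary S*=69.0864
step 4: (k=4,j=0): S=52.7235, K−S=29.7665, hold=29.6698 ⇒ V=29.7665 exercise | (k=4,j=1): S=63.1340, K−S=19.3560, hold=19.2593 ⇒ V=19.3560 exercise | (k=4,j=2): S=75.6000, K−S=6.8900, hold=8.6249 ⇒ V=8.6249 continue | (k=4,j=3): S=90.5275, K−S=0.0000, hold=1.8302 ⇒ V=1.8302 continue | (k=4,j=4): S=108.4025, K−S=0.0000, hold=0.0000 ⇒ V=0.0000 continue  boundary S*=63.1340
step 3: (k=3,j=0): S=57.6944, K−S=24.7956, hold=24.6989 ⇒ V=24.7956 exercise | (k=3,j=1): S=69.0864, K−S=13.4036, hold=14.1456 ⇒ V=14.1456 continue | (k=3,j=2): S=82.7277, K−S=0.0000, hold=5.3301 ⇒ V=5.3301 continue | (k=3,j=3): S=99.0626, K−S=0.0000, hold=0.9433 ⇒ V=0.9433 continue  boundary S*=57.6944
step 2: (k=2,j=0): S=63.1340, K−S=19.3560, hold=19.6180 ⇒ V=19.6180 continue | (k=2,j=1): S=75.6000, K−S=6.8900, hold=9.8674 ⇒ V=9.8674 continue | (k=2,j=2): S=90.5275, K−S=0.0000, hold=3.2031 ⇒ V=3.2031 continue  boundary S*=-
step 1: (k=1,j=0): S=69.0864, K−S=13.4036, hold=14.8813 ⇒ V=14.8813 continue | (k=1,j=1): S=82.7277, K−S=0.0000, hold=6.6341 ⇒ V=6.6341 continue  boundary S*=-
step 0: (k=0,j=0): S=75.6000, K−S=6.8900, hold=10.8769 ⇒ V=10.8769 continue  boundary S*=-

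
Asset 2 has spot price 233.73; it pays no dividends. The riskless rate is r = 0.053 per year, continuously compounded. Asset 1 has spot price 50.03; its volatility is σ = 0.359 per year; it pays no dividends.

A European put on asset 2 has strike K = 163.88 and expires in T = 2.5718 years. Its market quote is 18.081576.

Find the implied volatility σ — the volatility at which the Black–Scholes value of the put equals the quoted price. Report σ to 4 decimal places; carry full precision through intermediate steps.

sigma = 0.4420

At σ = 0.4420 the Black–Scholes value reproduces the quote:
σ√T = 0.442·√2.5718 = 0.708828
d₁ = (ln(S/K) + (r+σ²/2)T) / (σ√T) = (ln(233.73/163.88) + (0.053+0.442²/2)·2.5718) / 0.708828 = (0.355032 + 0.387524) / 0.708828 = 1.047583
d₂ = d₁ − σ√T = 1.047583 − 0.708828 = 0.338755
e^{−rT} = 0.872576
N(−d₁) = 0.147415,  N(−d₂) = 0.367397
V = K·e^{−rT}·N(−d₂) − S·N(−d₁) = 52.536978 − 34.455402 = 18.081576 (the observed quote) — the price is monotone increasing in volatility, hence this σ is the only solution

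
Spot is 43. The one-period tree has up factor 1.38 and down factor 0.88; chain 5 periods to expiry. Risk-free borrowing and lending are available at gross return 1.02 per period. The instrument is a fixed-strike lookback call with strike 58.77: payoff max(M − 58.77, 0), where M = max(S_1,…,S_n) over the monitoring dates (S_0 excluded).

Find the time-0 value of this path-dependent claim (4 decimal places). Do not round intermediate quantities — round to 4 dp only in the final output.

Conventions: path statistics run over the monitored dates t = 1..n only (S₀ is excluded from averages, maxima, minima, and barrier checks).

Risk-neutral up-probability p* = (R−d)/(u−d) = (1.02−0.88)/(1.38−0.88) = 0.2800; the claim prices as the p*-weighted sum of path payoffs discounted by R^5.
Enumerate all 2^5 = 32 price paths (U = up ×1.38, D = down ×0.88); each path with k up-moves has probability p*^k·(1−p*)^(5−k).
DDDDD: M=37.8400, payoff=0.0000, prob=0.193492
UDDDD: M=59.3400, payoff=0.5700, prob=0.075247
DUDDD: M=52.2192, payoff=0.0000, prob=0.075247
UUDDD: M=81.8892, payoff=23.1192, prob=0.029263
DDUDD: M=45.9529, payoff=0.0000, prob=0.075247
UDUDD: M=72.0625, payoff=13.2925, prob=0.029263
DUUDD: M=72.0625, payoff=13.2925, prob=0.029263
UUUDD: M=113.0071, payoff=54.2371, prob=0.011380
DDDUD: M=40.4385, payoff=0.0000, prob=0.075247
UDDUD: M=63.4150, payoff=4.6450, prob=0.029263
DUDUD: M=63.4150, payoff=4.6450, prob=0.029263
UUDUD: M=99.4462, payoff=40.6762, prob=0.011380
DDUUD: M=63.4150, payoff=4.6450, prob=0.029263
UDUUD: M=99.4462, payoff=40.6762, prob=0.011380
DUUUD: M=99.4462, payoff=40.6762, prob=0.011380
UUUUD: M=155.9498, payoff=97.1798, prob=0.004426
DDDDU: M=37.8400, payoff=0.0000, prob=0.075247
UDDDU: M=59.3400, payoff=0.5700, prob=0.029263
DUDDU: M=55.8052, payoff=0.0000, prob=0.029263
UUDDU: M=87.5127, payoff=28.7427, prob=0.011380
DDUDU: M=55.8052, payoff=0.0000, prob=0.029263
UDUDU: M=87.5127, payoff=28.7427, prob=0.011380
DUUDU: M=87.5127, payoff=28.7427, prob=0.011380
UUUDU: M=137.2358, payoff=78.4658, prob=0.004426
DDDUU: M=55.8052, payoff=0.0000, prob=0.029263
UDDUU: M=87.5127, payoff=28.7427, prob=0.011380
DUDUU: M=87.5127, payoff=28.7427, prob=0.011380
UUDUU: M=137.2358, payoff=78.4658, prob=0.004426
DDUUU: M=87.5127, payoff=28.7427, prob=0.011380
UDUUU: M=137.2358, payoff=78.4658, prob=0.004426
DUUUU: M=137.2358, payoff=78.4658, prob=0.004426
UUUUU: M=215.2107, payoff=156.4407, prob=0.001721
Price = Σ prob·payoff / R^5 = 7.978569 / 1.104081 = 7.2264

price = 7.2264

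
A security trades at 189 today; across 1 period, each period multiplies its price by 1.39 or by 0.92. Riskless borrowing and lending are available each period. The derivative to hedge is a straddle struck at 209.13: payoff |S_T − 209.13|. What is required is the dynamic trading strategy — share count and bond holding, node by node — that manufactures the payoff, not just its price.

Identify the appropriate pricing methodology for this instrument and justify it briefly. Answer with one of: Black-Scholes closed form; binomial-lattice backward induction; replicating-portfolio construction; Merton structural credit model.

Key observation: since the answer must list Δ and B at each node of the 1.39/0.92 lattice on 189, the replicating-portfolio method — solving the two-state system at every node — is the one that applies.

framework: replicating-portfolio construction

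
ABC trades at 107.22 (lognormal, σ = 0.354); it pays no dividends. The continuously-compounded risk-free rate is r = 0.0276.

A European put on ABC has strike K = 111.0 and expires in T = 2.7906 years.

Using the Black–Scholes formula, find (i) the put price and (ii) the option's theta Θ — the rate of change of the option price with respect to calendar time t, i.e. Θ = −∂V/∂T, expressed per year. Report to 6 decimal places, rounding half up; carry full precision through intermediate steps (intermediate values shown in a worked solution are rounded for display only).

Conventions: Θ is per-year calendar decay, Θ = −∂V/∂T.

price = 22.250879
Θ = -2.566873

σ√T = 0.354·√2.7906 = 0.591360
d₁ = (ln(S/K) + (r+σ²/2)T) / (σ√T) = (ln(107.22/111.0) + (0.0276+0.354²/2)·2.7906) / 0.591360 = (-0.034647 + 0.251874) / 0.591360 = 0.367334
d₂ = d₁ − σ√T = 0.367334 − 0.591360 = -0.224026
e^{−rT} = 0.925871
N(−d₁) = 0.356685,  N(−d₂) = 0.588632
Put price V = K·e^{−rT}·N(−d₂) − S·N(−d₁) = 60.494647 − 38.243768 = 22.250879
φ(d₁) = (1/√(2π))·e^{−d₁²/2} = 0.372915
Θ = −S·φ(d₁)·σ/(2√T) + r·K·e^{−rT}·N(−d₂) = −4.236525 + 1.669652 = -2.566873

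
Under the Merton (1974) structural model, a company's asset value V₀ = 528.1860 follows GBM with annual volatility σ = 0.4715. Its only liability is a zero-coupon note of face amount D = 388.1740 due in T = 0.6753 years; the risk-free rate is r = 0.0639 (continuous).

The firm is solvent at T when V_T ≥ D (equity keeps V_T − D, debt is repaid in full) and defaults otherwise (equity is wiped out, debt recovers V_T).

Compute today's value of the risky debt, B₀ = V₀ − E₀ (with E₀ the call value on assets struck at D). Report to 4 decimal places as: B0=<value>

B0=354.9286

Work the structural quantities from V₀ = 528.1860 against face 388.1740:
d₁ = [ln(V₀/D) + (r + σ²/2)T] / (σ√T)
   = [ln(528.1860/388.1740) + (0.0639 + 0.5·0.4715²)·0.6753] / (0.4715·√0.6753)
   = [0.307995 + 0.118215] / 0.387463 = 1.100003
d₂ = d₁ − σ√T = 1.100003 − 0.387463 = 0.712540
N(d₁) = 0.864335,  N(d₂) = 0.761935,  e^(−rT) = 0.957766
E₀ = V₀·N(d₁) − D·e^(−rT)·N(d₂)
   = 528.1860·0.864335 − 388.1740·0.957766·0.761935 = 173.257377
B₀ = V₀ − E₀ = 528.1860 − 173.257377 = 354.928623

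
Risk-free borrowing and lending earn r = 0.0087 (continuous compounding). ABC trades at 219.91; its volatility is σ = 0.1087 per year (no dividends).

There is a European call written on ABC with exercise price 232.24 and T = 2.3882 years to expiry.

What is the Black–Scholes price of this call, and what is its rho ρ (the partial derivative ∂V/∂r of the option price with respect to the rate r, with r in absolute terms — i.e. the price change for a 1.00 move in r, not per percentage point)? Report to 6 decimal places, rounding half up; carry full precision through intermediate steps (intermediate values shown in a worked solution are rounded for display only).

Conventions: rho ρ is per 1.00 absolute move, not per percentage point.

σ√T = 0.1087·√2.3882 = 0.167983
d₁ = (ln(S/K) + (r+σ²/2)T) / (σ√T) = (ln(219.91/232.24) + (0.0087+0.1087²/2)·2.3882) / 0.167983 = (-0.054553 + 0.034886) / 0.167983 = -0.117074
d₂ = d₁ − σ√T = -0.117074 − 0.167983 = -0.285057
e^{−rT} = 0.979437
N(d₁) = 0.453401,  N(d₂) = 0.387800
Call price V = S·N(d₁) − K·e^{−rT}·N(d₂) = 99.707313 − 88.210747 = 11.496565
ρ = K·T·e^{−rT}·N(d₂) = 210.664906

price = 11.496565
ρ = 210.664906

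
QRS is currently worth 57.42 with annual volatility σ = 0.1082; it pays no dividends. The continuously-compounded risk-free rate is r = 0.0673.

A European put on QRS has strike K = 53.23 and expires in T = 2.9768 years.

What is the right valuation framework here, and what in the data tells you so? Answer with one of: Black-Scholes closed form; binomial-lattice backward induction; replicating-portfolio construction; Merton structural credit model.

Key observation: everything needed for the exact continuous-time valuation of the European put on QRS (strike 53.23) is given, and no feature rules the closed form out.

framework: Black-Scholes closed form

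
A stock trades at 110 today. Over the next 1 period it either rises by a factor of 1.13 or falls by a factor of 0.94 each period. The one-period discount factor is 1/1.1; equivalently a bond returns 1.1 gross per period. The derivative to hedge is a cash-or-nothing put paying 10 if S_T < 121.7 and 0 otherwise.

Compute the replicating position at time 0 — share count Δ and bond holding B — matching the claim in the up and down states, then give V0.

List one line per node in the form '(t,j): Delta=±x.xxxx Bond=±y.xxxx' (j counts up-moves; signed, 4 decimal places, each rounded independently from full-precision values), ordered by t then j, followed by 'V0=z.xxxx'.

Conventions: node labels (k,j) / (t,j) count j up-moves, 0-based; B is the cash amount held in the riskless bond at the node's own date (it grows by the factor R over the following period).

Under the risk-neutral measure, an up-move has probability p* = (R−d)/(u−d) = 0.8421 and values discount at R = 1.1.
Payoffs at expiry: V(1,0)=10.0000, V(1,1)=0.0000
  t=0,j=0: stock 110.0000 → up 124.3000 (V=0.0000), down 103.4000 (V=10.0000). Price 1.4354; hedge Δ=-0.4785, bond B=54.0670.
Sanity check at the root: Δ(0,0)·S0 + B(0,0) reproduces V0 = 1.4354.

(0,0): Delta=-0.4785 Bond=54.0670
V0=1.4354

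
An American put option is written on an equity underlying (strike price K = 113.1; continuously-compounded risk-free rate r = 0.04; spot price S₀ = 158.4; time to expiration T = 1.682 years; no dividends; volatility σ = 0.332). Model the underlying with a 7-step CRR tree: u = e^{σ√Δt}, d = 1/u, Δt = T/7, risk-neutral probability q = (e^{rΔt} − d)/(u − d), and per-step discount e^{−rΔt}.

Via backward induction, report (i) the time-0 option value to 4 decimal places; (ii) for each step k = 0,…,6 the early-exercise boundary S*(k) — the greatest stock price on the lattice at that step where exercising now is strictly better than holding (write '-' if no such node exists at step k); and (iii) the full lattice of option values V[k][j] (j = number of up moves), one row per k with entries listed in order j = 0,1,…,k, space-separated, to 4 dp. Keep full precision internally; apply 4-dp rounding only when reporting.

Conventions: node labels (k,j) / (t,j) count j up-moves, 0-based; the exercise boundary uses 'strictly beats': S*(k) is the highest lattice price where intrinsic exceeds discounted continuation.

Δt=0.24029, u=1.17673, d=0.84981, q=0.48895, disc=e^(-rΔt)=0.99043
k=7 terminal: V=max(K-S,0) → 62.4001 42.8957 15.8879 0.0000 0.0000 0.0000 0.0000 0.0000
k=6: j=0 S=59.6603 intr=53.4397 cont=52.3579 V=53.4397[EX]; j=1 S=82.6117 intr=30.4883 cont=29.4064 V=30.4883[EX]; j=2 S=114.3927 intr=0.0000 cont=8.0419 V=8.0419[hold]; j=3 S=158.4000 intr=0.0000 cont=0.0000 V=0.0000[hold]; j=4 S=219.3370 intr=0.0000 cont=0.0000 V=0.0000[hold]; j=5 S=303.7166 intr=0.0000 cont=0.0000 V=0.0000[hold]; j=6 S=420.5574 intr=0.0000 cont=0.0000 V=0.0000[hold]  S*(6)=82.6117
k=5: j=0 S=70.2043 intr=42.8957 cont=41.8139 V=42.8957[EX]; j=1 S=97.2121 intr=15.8879 cont=19.3266 V=19.3266[hold]; j=2 S=134.6098 intr=0.0000 cont=4.0706 V=4.0706[hold]; j=3 S=186.3947 intr=0.0000 cont=0.0000 V=0.0000[hold]; j=4 S=258.1013 intr=0.0000 cont=0.0000 V=0.0000[hold]; j=5 S=357.3937 intr=0.0000 cont=0.0000 V=0.0000[hold]  S*(5)=70.2043
k=4: j=0 S=82.6117 intr=30.4883 cont=31.0716 V=31.0716[hold]; j=1 S=114.3927 intr=0.0000 cont=11.7537 V=11.7537[hold]; j=2 S=158.4000 intr=0.0000 cont=2.0604 V=2.0604[hold]; j=3 S=219.3370 intr=0.0000 cont=0.0000 V=0.0000[hold]; j=4 S=303.7166 intr=0.0000 cont=0.0000 V=0.0000[hold]  S*(4)=-
k=3: j=0 S=97.2121 intr=15.8879 cont=21.4194 V=21.4194[hold]; j=1 S=134.6098 intr=0.0000 cont=6.9471 V=6.9471[hold]; j=2 S=186.3947 intr=0.0000 cont=1.0429 V=1.0429[hold]; j=3 S=258.1013 intr=0.0000 cont=0.0000 V=0.0000[hold]  S*(3)=-
k=2: j=0 S=114.3927 intr=0.0000 cont=14.2060 V=14.2060[hold]; j=1 S=158.4000 intr=0.0000 cont=4.0214 V=4.0214[hold]; j=2 S=219.3370 intr=0.0000 cont=0.5279 V=0.5279[hold]  S*(2)=-
k=1: j=0 S=134.6098 intr=0.0000 cont=9.1381 V=9.1381[hold]; j=1 S=186.3947 intr=0.0000 cont=2.2912 V=2.2912[hold]  S*(1)=-
k=0: j=0 S=158.4000 intr=0.0000 cont=5.7349 V=5.7349[hold]  S*(0)=-

price = 5.7349
boundary = - - - - - 70.2043 82.6117
tree:
5.7349
9.1381 2.2912
14.2060 4.0214 0.5279
21.4194 6.9471 1.0429 0.0000
31.0716 11.7537 2.0604 0.0000 0.0000
42.8957 19.3266 4.0706 0.0000 0.0000 0.0000
53.4397 30.4883 8.0419 0.0000 0.0000 0.0000 0.0000
62.4001 42.8957 15.8879 0.0000 0.0000 0.0000 0.0000 0.0000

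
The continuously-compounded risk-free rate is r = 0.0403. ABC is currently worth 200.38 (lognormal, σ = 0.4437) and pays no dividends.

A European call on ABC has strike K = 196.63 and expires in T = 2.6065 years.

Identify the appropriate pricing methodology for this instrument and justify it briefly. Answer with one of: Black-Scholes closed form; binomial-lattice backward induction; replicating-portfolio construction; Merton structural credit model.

Key observation: a European-exercise option on ABC struck at 196.63 — a GBM underlying with constant parameters — admits an analytic price: the data contain no early exercise, no discrete tree, no debt structure.

framework: Black-Scholes closed form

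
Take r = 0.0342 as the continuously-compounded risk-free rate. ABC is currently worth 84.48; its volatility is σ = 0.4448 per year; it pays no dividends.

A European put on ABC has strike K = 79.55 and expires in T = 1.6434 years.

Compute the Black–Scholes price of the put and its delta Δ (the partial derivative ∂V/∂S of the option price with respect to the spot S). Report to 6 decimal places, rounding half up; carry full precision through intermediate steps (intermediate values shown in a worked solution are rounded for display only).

σ√T = 0.4448·√1.6434 = 0.570212
d₁ = (ln(S/K) + (r+σ²/2)T) / (σ√T) = (ln(84.48/79.55) + (0.0342+0.4448²/2)·1.6434) / 0.570212 = (0.060129 + 0.218775) / 0.570212 = 0.489124
d₂ = d₁ − σ√T = 0.489124 − 0.570212 = -0.081088
e^{−rT} = 0.945346
N(−d₁) = 0.312377,  N(−d₂) = 0.532314
Put price V = K·e^{−rT}·N(−d₂) − S·N(−d₁) = 40.031236 − 26.389614 = 13.641622
Δ = −N(−d₁) = -0.312377

price = 13.641622
Δ = -0.312377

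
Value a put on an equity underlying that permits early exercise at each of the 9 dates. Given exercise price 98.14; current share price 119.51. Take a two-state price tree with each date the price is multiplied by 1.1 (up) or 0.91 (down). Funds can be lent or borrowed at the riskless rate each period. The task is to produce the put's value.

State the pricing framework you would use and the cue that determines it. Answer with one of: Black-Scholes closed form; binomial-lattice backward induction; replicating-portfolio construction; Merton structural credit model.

Key observation: the defining feature is the embedded early-exercise option across 9 discrete dates on the spot-119.51 tree; pricing the strike-98.14 put means working backward with an exercise test at every node.

framework: binomial-lattice backward induction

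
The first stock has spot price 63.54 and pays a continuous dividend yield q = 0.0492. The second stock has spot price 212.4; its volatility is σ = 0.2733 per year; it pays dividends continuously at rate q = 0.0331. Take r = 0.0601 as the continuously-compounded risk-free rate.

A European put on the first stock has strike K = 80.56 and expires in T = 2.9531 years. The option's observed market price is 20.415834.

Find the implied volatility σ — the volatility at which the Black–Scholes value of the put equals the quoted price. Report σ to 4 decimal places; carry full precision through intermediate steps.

At σ = 0.3204 the Black–Scholes value reproduces the quote:
σ√T = 0.3204·√2.9531 = 0.550594
d₁ = (ln(S/K) + (r−q+σ²/2)T) / (σ√T) = (ln(63.54/80.56) + (0.0601−0.0492+0.3204²/2)·2.9531) / 0.550594 = (-0.237333 + 0.183766) / 0.550594 = -0.097289
d₂ = d₁ − σ√T = -0.097289 − 0.550594 = -0.647883
e^{−rT} = 0.837377
e^{−qT} = 0.864769
N(−d₁) = 0.538752,  N(−d₂) = 0.741470
V = K·e^{−rT}·N(−d₂) − S·e^{−qT}·N(−d₁) = 50.018858 − 29.603024 = 20.415834 (the quoted price), and the Black–Scholes price is strictly increasing in σ, so σ is unique

sigma = 0.3204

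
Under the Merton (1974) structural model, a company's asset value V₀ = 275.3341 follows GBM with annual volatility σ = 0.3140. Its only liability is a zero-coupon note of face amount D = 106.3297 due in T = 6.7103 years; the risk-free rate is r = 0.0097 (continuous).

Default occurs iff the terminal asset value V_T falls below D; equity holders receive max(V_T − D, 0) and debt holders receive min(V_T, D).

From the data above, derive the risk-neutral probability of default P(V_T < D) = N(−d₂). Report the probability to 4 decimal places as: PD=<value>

Apply the equity-as-call identities (strike 106.3297, horizon 6.7103 years):
d₁ = [ln(V₀/D) + (r + σ²/2)T] / (σ√T)
   = [ln(275.3341/106.3297) + (0.0097 + 0.5·0.3140²)·6.7103] / (0.3140·√6.7103)
   = [0.951441 + 0.395894] / 0.813393 = 1.656437
d₂ = d₁ − σ√T = 1.656437 − 0.813393 = 0.843044
risk-neutral PD = N(−d₂) = N(-0.843044) = 0.199602

PD=0.1996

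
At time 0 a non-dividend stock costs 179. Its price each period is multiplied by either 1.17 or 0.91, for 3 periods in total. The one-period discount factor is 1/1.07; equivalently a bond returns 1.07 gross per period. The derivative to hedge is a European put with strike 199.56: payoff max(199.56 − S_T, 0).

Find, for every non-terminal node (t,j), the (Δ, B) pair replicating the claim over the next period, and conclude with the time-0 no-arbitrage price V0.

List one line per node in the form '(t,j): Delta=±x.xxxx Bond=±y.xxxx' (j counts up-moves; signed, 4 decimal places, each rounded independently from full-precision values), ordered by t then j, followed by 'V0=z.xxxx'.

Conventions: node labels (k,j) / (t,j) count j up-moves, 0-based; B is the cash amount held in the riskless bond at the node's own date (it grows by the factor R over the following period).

(0,0): Delta=-0.3391 Bond=69.5359
(1,0): Delta=-0.6820 Bond=130.2443
(1,1): Delta=-0.1725 Bond=39.5028
(2,0): Delta=-1.0000 Bond=186.5047
(2,1): Delta=-0.5274 Bond=109.8968
(2,2): Delta=0.0000 Bond=0.0000
V0=8.8290

The replicating-portfolio and risk-neutral prices coincide; use p* = (1.07−0.91)/(1.17−0.91) = 0.6154 for the latter.
Expiry values: V(3,0)=64.6708, V(3,1)=26.1310, V(3,2)=0.0000, V(3,3)=0.0000
Node (2,0) S=148.2299: V=(p*·26.1310+(1−p*)·64.6708)/1.07=38.2748; Δ=(26.1310−64.6708)/(173.4290−134.8892)=-1.0000; B=V−Δ·S=186.5047
Node (2,1) S=190.5813: V=(p*·0.0000+(1−p*)·26.1310)/1.07=9.3929; Δ=(0.0000−26.1310)/(222.9801−173.4290)=-0.5274; B=V−Δ·S=109.8968
Node (2,2) S=245.0331: V=(p*·0.0000+(1−p*)·0.0000)/1.07=0.0000; Δ=(0.0000−0.0000)/(286.6887−222.9801)=0.0000; B=V−Δ·S=0.0000
Node (1,0) S=162.8900: V=(p*·9.3929+(1−p*)·38.2748)/1.07=19.1601; Δ=(9.3929−38.2748)/(190.5813−148.2299)=-0.6820; B=V−Δ·S=130.2443
Node (1,1) S=209.4300: V=(p*·0.0000+(1−p*)·9.3929)/1.07=3.3763; Δ=(0.0000−9.3929)/(245.0331−190.5813)=-0.1725; B=V−Δ·S=39.5028
Node (0,0) S=179.0000: V=(p*·3.3763+(1−p*)·19.1601)/1.07=8.8290; Δ=(3.3763−19.1601)/(209.4300−162.8900)=-0.3391; B=V−Δ·S=69.5359
Check: Δ(0,0)·S0 + B(0,0) = 8.8290 = V0.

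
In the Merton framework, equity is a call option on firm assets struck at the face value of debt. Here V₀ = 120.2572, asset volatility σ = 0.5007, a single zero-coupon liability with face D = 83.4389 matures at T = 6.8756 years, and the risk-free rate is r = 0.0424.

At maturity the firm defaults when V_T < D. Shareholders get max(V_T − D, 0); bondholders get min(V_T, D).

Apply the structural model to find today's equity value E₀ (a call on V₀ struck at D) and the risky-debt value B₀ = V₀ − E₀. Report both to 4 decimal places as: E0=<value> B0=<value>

Work the structural quantities from V₀ = 120.2572 against face 83.4389:
d₁ = [ln(V₀/D) + (r + σ²/2)T] / (σ√T)
   = [ln(120.2572/83.4389) + (0.0424 + 0.5·0.5007²)·6.8756] / (0.5007·√6.8756)
   = [0.365518 + 1.153384] / 1.312904 = 1.156903
d₂ = d₁ − σ√T = 1.156903 − 1.312904 = -0.156001
N(d₁) = 0.876344,  N(d₂) = 0.438016,  e^(−rT) = 0.747123
E₀ = V₀·N(d₁) − D·e^(−rT)·N(d₂)
   = 120.2572·0.876344 − 83.4389·0.747123·0.438016 = 78.081130
B₀ = V₀ − E₀ = 120.2572 − 78.081130 = 42.176070

E0=78.0811 B0=42.1761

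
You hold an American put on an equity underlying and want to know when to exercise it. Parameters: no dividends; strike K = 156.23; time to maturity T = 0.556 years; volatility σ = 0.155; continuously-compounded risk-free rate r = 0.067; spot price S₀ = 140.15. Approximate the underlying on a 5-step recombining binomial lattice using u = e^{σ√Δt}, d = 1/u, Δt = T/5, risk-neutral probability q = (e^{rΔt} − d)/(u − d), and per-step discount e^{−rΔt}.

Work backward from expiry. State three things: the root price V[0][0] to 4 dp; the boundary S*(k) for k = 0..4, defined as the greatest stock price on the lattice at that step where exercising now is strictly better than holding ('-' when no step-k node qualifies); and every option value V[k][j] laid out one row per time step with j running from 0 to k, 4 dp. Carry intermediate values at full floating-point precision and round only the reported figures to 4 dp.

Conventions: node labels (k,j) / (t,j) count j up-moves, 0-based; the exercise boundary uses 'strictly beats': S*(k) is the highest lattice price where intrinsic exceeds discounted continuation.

Δt=0.11120  u=1.05305  d=0.94963  q=0.55939  discount=0.99258
step 5 (expiry): payoffs max(K−S,0) = 47.9980 36.2109 23.1400 8.6455 0.0000 0.0000
step 4: (k=4,j=0): S=113.9733, K−S=42.2567, hold=41.0971 ⇒ V=42.2567 exercise | (k=4,j=1): S=126.3857, K−S=29.8443, hold=28.6846 ⇒ V=29.8443 exercise | (k=4,j=2): S=140.1500, K−S=16.0800, hold=14.9203 ⇒ V=16.0800 exercise | (k=4,j=3): S=155.4133, K−S=0.8167, hold=3.7810 ⇒ V=3.7810 continue | (k=4,j=4): S=172.3388, K−S=0.0000, hold=0.0000 ⇒ V=0.0000 continue  boundary S*=140.1500
step 3: (k=3,j=0): S=120.0191, K−S=36.2109, hold=35.0512 ⇒ V=36.2109 exercise | (k=3,j=1): S=133.0900, K−S=23.1400, hold=21.9803 ⇒ V=23.1400 exercise | (k=3,j=2): S=147.5845, K−S=8.6455, hold=9.1318 ⇒ V=9.1318 continue | (k=3,j=3): S=163.6574, K−S=0.0000, hold=1.6536 ⇒ V=1.6536 continue  boundary S*=133.0900
step 2: (k=2,j=0): S=126.3857, K−S=29.8443, hold=28.6846 ⇒ V=29.8443 exercise | (k=2,j=1): S=140.1500, K−S=16.0800, hold=15.1903 ⇒ V=16.0800 exercise | (k=2,j=2): S=155.4133, K−S=0.8167, hold=4.9118 ⇒ V=4.9118 continue  boundary S*=140.1500
step 1: (k=1,j=0): S=133.0900, K−S=23.1400, hold=21.9803 ⇒ V=23.1400 exercise | (k=1,j=1): S=147.5845, K−S=8.6455, hold=9.7597 ⇒ V=9.7597 continue  boundary S*=133.0900
step 0: (k=0,j=0): S=140.1500, K−S=16.0800, hold=15.5389 ⇒ V=16.0800 exercise  boundary S*=140.1500

price = 16.0800
boundary = 140.1500 133.0900 140.1500 133.0900 140.1500
tree:
16.0800
23.1400 9.7597
29.8443 16.0800 4.9118
36.2109 23.1400 9.1318 1.6536
42.2567 29.8443 16.0800 3.7810 0.0000
47.9980 36.2109 23.1400 8.6455 0.0000 0.0000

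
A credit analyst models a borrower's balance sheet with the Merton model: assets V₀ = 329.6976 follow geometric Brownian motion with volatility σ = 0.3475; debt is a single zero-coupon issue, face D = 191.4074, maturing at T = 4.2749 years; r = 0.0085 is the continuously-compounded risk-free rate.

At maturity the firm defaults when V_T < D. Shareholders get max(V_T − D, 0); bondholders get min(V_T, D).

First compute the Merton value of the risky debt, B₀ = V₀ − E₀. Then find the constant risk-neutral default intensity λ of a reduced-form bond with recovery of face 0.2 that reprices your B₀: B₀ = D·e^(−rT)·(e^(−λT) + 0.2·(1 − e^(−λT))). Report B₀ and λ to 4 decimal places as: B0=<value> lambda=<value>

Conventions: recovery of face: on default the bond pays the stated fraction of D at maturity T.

B0=164.3335 lambda=0.0345

Work the structural quantities from V₀ = 329.6976 against face 191.4074:
d₁ = [ln(V₀/D) + (r + σ²/2)T] / (σ√T)
   = [ln(329.6976/191.4074) + (0.0085 + 0.5·0.3475²)·4.2749] / (0.3475·√4.2749)
   = [0.543772 + 0.294447] / 0.718485 = 1.166647
d₂ = d₁ − σ√T = 1.166647 − 0.718485 = 0.448162
N(d₁) = 0.878324,  N(d₂) = 0.672982,  e^(−rT) = 0.964316
E₀ = V₀·N(d₁) − D·e^(−rT)·N(d₂)
   = 329.6976·0.878324 − 191.4074·0.964316·0.672982 = 165.364099
B₀ = V₀ − E₀ = 329.6976 − 165.364099 = 164.333501
e^(−λT) = (B₀·e^(rT)/D − 0.2)/(1 − 0.2) = (164.3335·1.037005/191.4074 − 0.2)/0.8 = 0.86290527
λ = −ln(0.86290527)/4.2749 = 0.034492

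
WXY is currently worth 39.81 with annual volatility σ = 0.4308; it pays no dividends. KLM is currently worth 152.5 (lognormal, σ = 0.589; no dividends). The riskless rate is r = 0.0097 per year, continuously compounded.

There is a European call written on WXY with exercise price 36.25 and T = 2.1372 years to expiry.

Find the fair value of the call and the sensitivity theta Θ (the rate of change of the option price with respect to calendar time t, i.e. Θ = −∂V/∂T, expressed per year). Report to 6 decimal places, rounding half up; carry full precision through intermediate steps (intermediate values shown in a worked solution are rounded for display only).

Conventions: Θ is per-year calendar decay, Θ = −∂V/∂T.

price = 11.607422
Θ = -2.222585

σ√T = 0.4308·√2.1372 = 0.629794
d₁ = (ln(S/K) + (r+σ²/2)T) / (σ√T) = (ln(39.81/36.25) + (0.0097+0.4308²/2)·2.1372) / 0.629794 = (0.093679 + 0.219051) / 0.629794 = 0.496559
d₂ = d₁ − σ√T = 0.496559 − 0.629794 = -0.133235
e^{−rT} = 0.979483
N(d₁) = 0.690250,  N(d₂) = 0.447004
Call price V = S·N(d₁) − K·e^{−rT}·N(d₂) = 27.478849 − 15.871427 = 11.607422
φ(d₁) = (1/√(2π))·e^{−d₁²/2} = 0.352670
Θ = −S·φ(d₁)·σ/(2√T) − r·K·e^{−rT}·N(d₂) = −2.068632 − 0.153953 = -2.222585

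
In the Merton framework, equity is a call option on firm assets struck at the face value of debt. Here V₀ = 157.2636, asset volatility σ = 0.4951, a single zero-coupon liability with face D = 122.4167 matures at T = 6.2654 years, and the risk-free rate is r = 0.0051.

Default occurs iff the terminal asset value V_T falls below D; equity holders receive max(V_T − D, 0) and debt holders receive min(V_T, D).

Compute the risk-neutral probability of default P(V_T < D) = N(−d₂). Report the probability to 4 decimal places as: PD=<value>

PD=0.6524

Equity is a call on the firm's assets struck at D = 122.4167:
d₁ = [ln(V₀/D) + (r + σ²/2)T] / (σ√T)
   = [ln(157.2636/122.4167) + (0.0051 + 0.5·0.4951²)·6.2654] / (0.4951·√6.2654)
   = [0.250493 + 0.799854] / 1.239274 = 0.847550
d₂ = d₁ − σ√T = 0.847550 − 1.239274 = -0.391724
risk-neutral PD = N(−d₂) = N(0.391724) = 0.652369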